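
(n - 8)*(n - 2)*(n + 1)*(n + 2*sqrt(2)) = n^4 - 9*n^3 + 2*sqrt(2)*n^3 - 18*sqrt(2)*n^2 + 6*n^2 + 16*n + 12*sqrt(2)*n + 32*sqrt(2)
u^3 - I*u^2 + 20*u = u*(u - 5*I)*(u + 4*I)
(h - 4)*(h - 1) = h^2 - 5*h + 4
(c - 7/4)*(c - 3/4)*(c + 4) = c^3 + 3*c^2/2 - 139*c/16 + 21/4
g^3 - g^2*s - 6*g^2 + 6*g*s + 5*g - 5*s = (g - 5)*(g - 1)*(g - s)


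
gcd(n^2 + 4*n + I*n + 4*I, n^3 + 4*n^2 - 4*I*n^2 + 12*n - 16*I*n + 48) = n + 4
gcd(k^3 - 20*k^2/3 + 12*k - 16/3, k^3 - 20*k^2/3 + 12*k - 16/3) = k^3 - 20*k^2/3 + 12*k - 16/3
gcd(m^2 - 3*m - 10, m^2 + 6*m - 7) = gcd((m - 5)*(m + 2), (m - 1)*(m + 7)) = 1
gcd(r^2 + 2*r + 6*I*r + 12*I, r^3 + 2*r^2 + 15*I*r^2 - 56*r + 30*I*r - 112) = r + 2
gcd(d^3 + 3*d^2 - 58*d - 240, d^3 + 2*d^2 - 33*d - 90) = d + 5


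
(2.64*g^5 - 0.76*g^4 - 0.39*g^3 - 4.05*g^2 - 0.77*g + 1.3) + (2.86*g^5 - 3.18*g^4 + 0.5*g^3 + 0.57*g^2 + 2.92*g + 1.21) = 5.5*g^5 - 3.94*g^4 + 0.11*g^3 - 3.48*g^2 + 2.15*g + 2.51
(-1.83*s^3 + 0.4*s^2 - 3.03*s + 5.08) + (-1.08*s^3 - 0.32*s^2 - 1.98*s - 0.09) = -2.91*s^3 + 0.08*s^2 - 5.01*s + 4.99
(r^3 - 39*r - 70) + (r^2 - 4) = r^3 + r^2 - 39*r - 74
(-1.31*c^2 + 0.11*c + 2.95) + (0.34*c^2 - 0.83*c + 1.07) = -0.97*c^2 - 0.72*c + 4.02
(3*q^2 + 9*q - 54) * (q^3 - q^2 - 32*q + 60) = 3*q^5 + 6*q^4 - 159*q^3 - 54*q^2 + 2268*q - 3240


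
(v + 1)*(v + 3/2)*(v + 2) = v^3 + 9*v^2/2 + 13*v/2 + 3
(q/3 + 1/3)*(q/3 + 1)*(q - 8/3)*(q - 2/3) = q^4/9 + 2*q^3/27 - 77*q^2/81 - 26*q/81 + 16/27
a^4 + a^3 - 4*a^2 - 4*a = a*(a - 2)*(a + 1)*(a + 2)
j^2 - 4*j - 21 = (j - 7)*(j + 3)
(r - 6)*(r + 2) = r^2 - 4*r - 12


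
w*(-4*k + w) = -4*k*w + w^2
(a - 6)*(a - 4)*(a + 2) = a^3 - 8*a^2 + 4*a + 48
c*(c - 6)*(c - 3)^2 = c^4 - 12*c^3 + 45*c^2 - 54*c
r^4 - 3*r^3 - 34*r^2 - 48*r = r*(r - 8)*(r + 2)*(r + 3)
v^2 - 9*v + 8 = (v - 8)*(v - 1)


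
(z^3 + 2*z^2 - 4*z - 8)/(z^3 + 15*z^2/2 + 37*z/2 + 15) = 2*(z^2 - 4)/(2*z^2 + 11*z + 15)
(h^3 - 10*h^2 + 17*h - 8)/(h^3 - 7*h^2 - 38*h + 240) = (h^2 - 2*h + 1)/(h^2 + h - 30)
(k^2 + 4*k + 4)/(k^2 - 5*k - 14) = (k + 2)/(k - 7)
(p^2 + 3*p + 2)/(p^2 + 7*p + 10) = (p + 1)/(p + 5)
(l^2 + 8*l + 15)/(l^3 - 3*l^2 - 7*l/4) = 4*(l^2 + 8*l + 15)/(l*(4*l^2 - 12*l - 7))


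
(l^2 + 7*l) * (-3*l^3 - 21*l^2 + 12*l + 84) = -3*l^5 - 42*l^4 - 135*l^3 + 168*l^2 + 588*l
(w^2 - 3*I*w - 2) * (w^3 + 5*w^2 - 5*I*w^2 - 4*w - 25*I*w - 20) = w^5 + 5*w^4 - 8*I*w^4 - 21*w^3 - 40*I*w^3 - 105*w^2 + 22*I*w^2 + 8*w + 110*I*w + 40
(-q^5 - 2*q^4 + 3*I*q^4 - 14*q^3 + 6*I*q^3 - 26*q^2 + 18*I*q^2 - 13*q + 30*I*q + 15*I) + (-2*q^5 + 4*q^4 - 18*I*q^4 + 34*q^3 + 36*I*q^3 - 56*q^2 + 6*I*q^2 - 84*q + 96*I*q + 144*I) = -3*q^5 + 2*q^4 - 15*I*q^4 + 20*q^3 + 42*I*q^3 - 82*q^2 + 24*I*q^2 - 97*q + 126*I*q + 159*I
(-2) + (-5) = -7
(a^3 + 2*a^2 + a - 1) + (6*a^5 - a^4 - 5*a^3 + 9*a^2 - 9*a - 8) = 6*a^5 - a^4 - 4*a^3 + 11*a^2 - 8*a - 9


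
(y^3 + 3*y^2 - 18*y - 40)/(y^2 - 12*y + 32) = (y^2 + 7*y + 10)/(y - 8)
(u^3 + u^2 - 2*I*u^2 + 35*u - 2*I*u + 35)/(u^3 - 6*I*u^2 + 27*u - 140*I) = (u + 1)/(u - 4*I)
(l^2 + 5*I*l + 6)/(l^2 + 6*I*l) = (l - I)/l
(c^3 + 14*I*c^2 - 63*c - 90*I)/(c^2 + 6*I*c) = c + 8*I - 15/c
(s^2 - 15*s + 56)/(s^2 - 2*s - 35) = (s - 8)/(s + 5)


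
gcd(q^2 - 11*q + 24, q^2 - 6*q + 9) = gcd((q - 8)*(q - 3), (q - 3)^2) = q - 3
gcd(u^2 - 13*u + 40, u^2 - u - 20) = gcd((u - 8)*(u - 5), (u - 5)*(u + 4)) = u - 5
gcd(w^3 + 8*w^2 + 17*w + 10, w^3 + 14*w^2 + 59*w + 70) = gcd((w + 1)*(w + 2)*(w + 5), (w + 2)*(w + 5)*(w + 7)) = w^2 + 7*w + 10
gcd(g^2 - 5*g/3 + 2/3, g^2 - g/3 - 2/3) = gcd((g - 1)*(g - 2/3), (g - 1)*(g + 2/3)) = g - 1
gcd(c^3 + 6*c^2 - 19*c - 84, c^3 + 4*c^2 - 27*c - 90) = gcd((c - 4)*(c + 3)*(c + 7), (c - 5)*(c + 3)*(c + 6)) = c + 3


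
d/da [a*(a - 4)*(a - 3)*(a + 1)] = 4*a^3 - 18*a^2 + 10*a + 12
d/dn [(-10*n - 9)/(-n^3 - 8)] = (-20*n^3 - 27*n^2 + 80)/(n^6 + 16*n^3 + 64)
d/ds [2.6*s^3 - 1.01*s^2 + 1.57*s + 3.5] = 7.8*s^2 - 2.02*s + 1.57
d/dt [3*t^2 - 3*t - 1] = 6*t - 3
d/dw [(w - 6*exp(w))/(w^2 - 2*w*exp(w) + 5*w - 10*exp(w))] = ((1 - 6*exp(w))*(w^2 - 2*w*exp(w) + 5*w - 10*exp(w)) + (w - 6*exp(w))*(2*w*exp(w) - 2*w + 12*exp(w) - 5))/(w^2 - 2*w*exp(w) + 5*w - 10*exp(w))^2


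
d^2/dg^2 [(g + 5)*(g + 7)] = 2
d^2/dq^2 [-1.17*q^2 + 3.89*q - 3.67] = -2.34000000000000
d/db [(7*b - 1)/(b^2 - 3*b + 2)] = (-7*b^2 + 2*b + 11)/(b^4 - 6*b^3 + 13*b^2 - 12*b + 4)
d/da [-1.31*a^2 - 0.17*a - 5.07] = -2.62*a - 0.17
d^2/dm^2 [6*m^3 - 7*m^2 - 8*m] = 36*m - 14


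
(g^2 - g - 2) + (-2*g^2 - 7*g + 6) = -g^2 - 8*g + 4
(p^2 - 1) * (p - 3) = p^3 - 3*p^2 - p + 3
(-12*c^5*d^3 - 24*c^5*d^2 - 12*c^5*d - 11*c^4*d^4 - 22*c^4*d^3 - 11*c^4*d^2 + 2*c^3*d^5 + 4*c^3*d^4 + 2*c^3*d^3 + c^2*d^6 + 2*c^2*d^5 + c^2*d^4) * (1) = -12*c^5*d^3 - 24*c^5*d^2 - 12*c^5*d - 11*c^4*d^4 - 22*c^4*d^3 - 11*c^4*d^2 + 2*c^3*d^5 + 4*c^3*d^4 + 2*c^3*d^3 + c^2*d^6 + 2*c^2*d^5 + c^2*d^4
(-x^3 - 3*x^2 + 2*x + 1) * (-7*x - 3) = 7*x^4 + 24*x^3 - 5*x^2 - 13*x - 3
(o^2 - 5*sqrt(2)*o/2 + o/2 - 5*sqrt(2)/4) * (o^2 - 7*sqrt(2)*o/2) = o^4 - 6*sqrt(2)*o^3 + o^3/2 - 3*sqrt(2)*o^2 + 35*o^2/2 + 35*o/4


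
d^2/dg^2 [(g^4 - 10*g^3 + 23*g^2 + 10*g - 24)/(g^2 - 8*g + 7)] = 2*(g^3 - 21*g^2 + 147*g - 319)/(g^3 - 21*g^2 + 147*g - 343)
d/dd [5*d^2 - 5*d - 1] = 10*d - 5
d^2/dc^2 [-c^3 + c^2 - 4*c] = 2 - 6*c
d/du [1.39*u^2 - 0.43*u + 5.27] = 2.78*u - 0.43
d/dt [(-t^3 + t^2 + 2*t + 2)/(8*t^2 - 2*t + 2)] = (-2*t^4 + t^3 - 6*t^2 - 7*t + 2)/(16*t^4 - 8*t^3 + 9*t^2 - 2*t + 1)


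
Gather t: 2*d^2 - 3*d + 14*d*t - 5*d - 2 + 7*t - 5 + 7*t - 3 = 2*d^2 - 8*d + t*(14*d + 14) - 10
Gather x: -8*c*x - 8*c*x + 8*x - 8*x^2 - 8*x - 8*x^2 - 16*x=-16*x^2 + x*(-16*c - 16)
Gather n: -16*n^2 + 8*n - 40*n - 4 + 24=-16*n^2 - 32*n + 20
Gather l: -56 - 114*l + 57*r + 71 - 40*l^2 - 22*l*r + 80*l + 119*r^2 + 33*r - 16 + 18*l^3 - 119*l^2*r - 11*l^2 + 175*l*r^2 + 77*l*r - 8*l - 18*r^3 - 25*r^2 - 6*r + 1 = 18*l^3 + l^2*(-119*r - 51) + l*(175*r^2 + 55*r - 42) - 18*r^3 + 94*r^2 + 84*r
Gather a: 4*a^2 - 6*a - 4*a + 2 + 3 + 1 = 4*a^2 - 10*a + 6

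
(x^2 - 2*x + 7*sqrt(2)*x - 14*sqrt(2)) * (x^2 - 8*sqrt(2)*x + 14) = x^4 - 2*x^3 - sqrt(2)*x^3 - 98*x^2 + 2*sqrt(2)*x^2 + 98*sqrt(2)*x + 196*x - 196*sqrt(2)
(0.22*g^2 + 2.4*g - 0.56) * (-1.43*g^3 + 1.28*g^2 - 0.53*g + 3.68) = -0.3146*g^5 - 3.1504*g^4 + 3.7562*g^3 - 1.1792*g^2 + 9.1288*g - 2.0608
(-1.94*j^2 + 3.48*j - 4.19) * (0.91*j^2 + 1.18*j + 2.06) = -1.7654*j^4 + 0.877600000000001*j^3 - 3.7029*j^2 + 2.2246*j - 8.6314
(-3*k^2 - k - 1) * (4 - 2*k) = 6*k^3 - 10*k^2 - 2*k - 4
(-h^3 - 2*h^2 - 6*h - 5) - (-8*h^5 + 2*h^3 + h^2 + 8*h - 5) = 8*h^5 - 3*h^3 - 3*h^2 - 14*h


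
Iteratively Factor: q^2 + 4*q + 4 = (q + 2)*(q + 2)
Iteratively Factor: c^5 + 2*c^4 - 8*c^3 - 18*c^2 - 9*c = (c + 1)*(c^4 + c^3 - 9*c^2 - 9*c) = c*(c + 1)*(c^3 + c^2 - 9*c - 9) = c*(c + 1)^2*(c^2 - 9) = c*(c + 1)^2*(c + 3)*(c - 3)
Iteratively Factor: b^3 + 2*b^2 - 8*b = (b)*(b^2 + 2*b - 8) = b*(b + 4)*(b - 2)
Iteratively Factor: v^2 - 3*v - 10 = (v - 5)*(v + 2)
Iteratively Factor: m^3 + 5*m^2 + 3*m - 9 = (m + 3)*(m^2 + 2*m - 3) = (m - 1)*(m + 3)*(m + 3)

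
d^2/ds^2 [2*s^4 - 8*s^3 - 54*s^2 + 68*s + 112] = 24*s^2 - 48*s - 108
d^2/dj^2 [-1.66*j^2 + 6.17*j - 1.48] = -3.32000000000000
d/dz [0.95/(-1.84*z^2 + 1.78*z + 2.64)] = (3.496*z - 1.691)/(-1.84*z^2 + 1.78*z + 2.64)^2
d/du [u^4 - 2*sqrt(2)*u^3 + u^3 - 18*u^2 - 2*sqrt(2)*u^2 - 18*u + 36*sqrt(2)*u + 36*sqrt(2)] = 4*u^3 - 6*sqrt(2)*u^2 + 3*u^2 - 36*u - 4*sqrt(2)*u - 18 + 36*sqrt(2)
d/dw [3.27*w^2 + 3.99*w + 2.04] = 6.54*w + 3.99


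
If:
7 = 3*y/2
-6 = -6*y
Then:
No Solution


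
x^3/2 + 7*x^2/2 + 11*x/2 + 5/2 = (x/2 + 1/2)*(x + 1)*(x + 5)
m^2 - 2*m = m*(m - 2)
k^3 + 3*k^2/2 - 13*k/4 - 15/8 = (k - 3/2)*(k + 1/2)*(k + 5/2)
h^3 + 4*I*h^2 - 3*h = h*(h + I)*(h + 3*I)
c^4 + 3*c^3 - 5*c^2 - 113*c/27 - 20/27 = (c - 5/3)*(c + 1/3)^2*(c + 4)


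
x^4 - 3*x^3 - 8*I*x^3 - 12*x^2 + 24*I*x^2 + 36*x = x*(x - 3)*(x - 6*I)*(x - 2*I)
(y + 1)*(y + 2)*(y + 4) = y^3 + 7*y^2 + 14*y + 8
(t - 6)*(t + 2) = t^2 - 4*t - 12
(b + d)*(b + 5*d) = b^2 + 6*b*d + 5*d^2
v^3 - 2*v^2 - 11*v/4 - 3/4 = (v - 3)*(v + 1/2)^2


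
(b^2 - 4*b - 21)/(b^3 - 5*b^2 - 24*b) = (b - 7)/(b*(b - 8))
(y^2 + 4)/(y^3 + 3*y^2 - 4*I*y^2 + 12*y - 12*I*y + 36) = (y - 2*I)/(y^2 + y*(3 - 6*I) - 18*I)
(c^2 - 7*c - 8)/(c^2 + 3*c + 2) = (c - 8)/(c + 2)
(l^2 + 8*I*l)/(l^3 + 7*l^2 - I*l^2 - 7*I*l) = (l + 8*I)/(l^2 + l*(7 - I) - 7*I)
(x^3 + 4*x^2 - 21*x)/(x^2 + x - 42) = x*(x - 3)/(x - 6)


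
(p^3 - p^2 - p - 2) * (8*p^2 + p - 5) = 8*p^5 - 7*p^4 - 14*p^3 - 12*p^2 + 3*p + 10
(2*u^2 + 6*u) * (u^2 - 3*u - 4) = 2*u^4 - 26*u^2 - 24*u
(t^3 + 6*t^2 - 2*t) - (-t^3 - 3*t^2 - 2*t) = 2*t^3 + 9*t^2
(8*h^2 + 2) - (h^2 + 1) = 7*h^2 + 1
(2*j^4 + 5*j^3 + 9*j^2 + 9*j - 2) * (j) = 2*j^5 + 5*j^4 + 9*j^3 + 9*j^2 - 2*j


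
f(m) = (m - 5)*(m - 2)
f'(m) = 2*m - 7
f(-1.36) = 21.37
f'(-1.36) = -9.72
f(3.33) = -2.22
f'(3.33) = -0.34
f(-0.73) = 15.64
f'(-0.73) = -8.46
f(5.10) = 0.31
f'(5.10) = 3.20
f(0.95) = 4.25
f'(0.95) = -5.10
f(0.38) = 7.48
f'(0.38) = -6.24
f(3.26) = -2.19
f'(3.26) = -0.48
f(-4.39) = 60.00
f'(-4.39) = -15.78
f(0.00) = 10.00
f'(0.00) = -7.00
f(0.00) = 10.00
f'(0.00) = -7.00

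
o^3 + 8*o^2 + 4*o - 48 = (o - 2)*(o + 4)*(o + 6)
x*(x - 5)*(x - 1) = x^3 - 6*x^2 + 5*x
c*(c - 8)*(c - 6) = c^3 - 14*c^2 + 48*c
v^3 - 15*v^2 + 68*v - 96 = (v - 8)*(v - 4)*(v - 3)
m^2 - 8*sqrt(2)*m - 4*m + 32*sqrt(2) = (m - 4)*(m - 8*sqrt(2))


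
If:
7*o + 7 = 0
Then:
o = -1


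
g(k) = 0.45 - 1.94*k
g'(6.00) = -1.94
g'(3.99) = -1.94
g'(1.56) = -1.94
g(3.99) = -7.29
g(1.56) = -2.58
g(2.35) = -4.11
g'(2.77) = -1.94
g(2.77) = -4.92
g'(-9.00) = -1.94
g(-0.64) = 1.69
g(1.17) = -1.82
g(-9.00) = 17.91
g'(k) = -1.94000000000000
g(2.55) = -4.50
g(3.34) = -6.03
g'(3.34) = -1.94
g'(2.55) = -1.94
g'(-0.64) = -1.94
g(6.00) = -11.19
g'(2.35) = -1.94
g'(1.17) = -1.94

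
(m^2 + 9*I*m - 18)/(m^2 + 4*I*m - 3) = (m + 6*I)/(m + I)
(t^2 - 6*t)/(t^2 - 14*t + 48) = t/(t - 8)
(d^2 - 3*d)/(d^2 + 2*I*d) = (d - 3)/(d + 2*I)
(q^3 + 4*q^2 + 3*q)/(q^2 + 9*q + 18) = q*(q + 1)/(q + 6)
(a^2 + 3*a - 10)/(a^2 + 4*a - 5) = (a - 2)/(a - 1)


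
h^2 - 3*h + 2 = (h - 2)*(h - 1)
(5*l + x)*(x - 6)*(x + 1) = 5*l*x^2 - 25*l*x - 30*l + x^3 - 5*x^2 - 6*x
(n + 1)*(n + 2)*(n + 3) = n^3 + 6*n^2 + 11*n + 6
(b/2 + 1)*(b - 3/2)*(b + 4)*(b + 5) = b^4/2 + 19*b^3/4 + 43*b^2/4 - 17*b/2 - 30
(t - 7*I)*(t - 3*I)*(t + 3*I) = t^3 - 7*I*t^2 + 9*t - 63*I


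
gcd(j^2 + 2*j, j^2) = j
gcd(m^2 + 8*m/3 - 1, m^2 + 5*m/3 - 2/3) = m - 1/3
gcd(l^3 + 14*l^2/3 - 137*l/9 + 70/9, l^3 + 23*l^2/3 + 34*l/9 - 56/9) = l^2 + 19*l/3 - 14/3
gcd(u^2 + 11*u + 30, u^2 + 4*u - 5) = u + 5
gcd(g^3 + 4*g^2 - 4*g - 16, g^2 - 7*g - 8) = 1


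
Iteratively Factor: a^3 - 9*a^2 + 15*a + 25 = (a + 1)*(a^2 - 10*a + 25) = (a - 5)*(a + 1)*(a - 5)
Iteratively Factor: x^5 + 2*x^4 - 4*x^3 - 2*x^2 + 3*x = (x + 3)*(x^4 - x^3 - x^2 + x) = (x + 1)*(x + 3)*(x^3 - 2*x^2 + x) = x*(x + 1)*(x + 3)*(x^2 - 2*x + 1) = x*(x - 1)*(x + 1)*(x + 3)*(x - 1)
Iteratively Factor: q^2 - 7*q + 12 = (q - 3)*(q - 4)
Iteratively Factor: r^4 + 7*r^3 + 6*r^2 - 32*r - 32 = (r + 4)*(r^3 + 3*r^2 - 6*r - 8) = (r + 1)*(r + 4)*(r^2 + 2*r - 8) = (r - 2)*(r + 1)*(r + 4)*(r + 4)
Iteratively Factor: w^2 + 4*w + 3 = (w + 3)*(w + 1)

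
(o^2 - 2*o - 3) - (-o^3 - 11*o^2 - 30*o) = o^3 + 12*o^2 + 28*o - 3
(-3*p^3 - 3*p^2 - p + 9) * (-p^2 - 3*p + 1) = 3*p^5 + 12*p^4 + 7*p^3 - 9*p^2 - 28*p + 9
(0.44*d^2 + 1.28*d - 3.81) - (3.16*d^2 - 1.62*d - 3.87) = -2.72*d^2 + 2.9*d + 0.0600000000000001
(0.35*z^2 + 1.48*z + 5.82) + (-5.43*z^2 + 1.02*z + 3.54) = -5.08*z^2 + 2.5*z + 9.36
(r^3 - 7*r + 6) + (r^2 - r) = r^3 + r^2 - 8*r + 6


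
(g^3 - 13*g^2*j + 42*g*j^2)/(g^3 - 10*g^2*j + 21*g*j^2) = (g - 6*j)/(g - 3*j)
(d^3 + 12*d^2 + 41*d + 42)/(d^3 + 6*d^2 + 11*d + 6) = (d + 7)/(d + 1)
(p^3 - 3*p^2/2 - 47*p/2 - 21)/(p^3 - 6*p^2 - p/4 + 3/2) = 2*(2*p^2 + 9*p + 7)/(4*p^2 - 1)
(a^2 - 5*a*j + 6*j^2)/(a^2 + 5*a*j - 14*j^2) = (a - 3*j)/(a + 7*j)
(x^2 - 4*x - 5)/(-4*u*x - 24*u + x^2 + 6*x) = (-x^2 + 4*x + 5)/(4*u*x + 24*u - x^2 - 6*x)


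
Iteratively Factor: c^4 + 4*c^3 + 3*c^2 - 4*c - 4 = (c + 2)*(c^3 + 2*c^2 - c - 2) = (c + 2)^2*(c^2 - 1) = (c - 1)*(c + 2)^2*(c + 1)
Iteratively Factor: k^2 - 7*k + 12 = (k - 3)*(k - 4)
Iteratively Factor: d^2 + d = (d + 1)*(d)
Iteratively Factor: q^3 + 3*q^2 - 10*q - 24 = (q + 2)*(q^2 + q - 12) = (q - 3)*(q + 2)*(q + 4)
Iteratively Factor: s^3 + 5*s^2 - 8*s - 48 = (s - 3)*(s^2 + 8*s + 16) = (s - 3)*(s + 4)*(s + 4)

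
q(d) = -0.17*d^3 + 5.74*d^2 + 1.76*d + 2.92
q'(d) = -0.51*d^2 + 11.48*d + 1.76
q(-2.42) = 34.69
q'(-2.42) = -29.01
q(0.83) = 8.24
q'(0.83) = 10.94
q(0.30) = 3.96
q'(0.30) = 5.16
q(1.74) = 22.47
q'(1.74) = 20.19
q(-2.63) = 41.09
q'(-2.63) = -31.96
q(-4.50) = 126.73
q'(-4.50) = -60.23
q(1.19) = 12.86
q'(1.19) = 14.70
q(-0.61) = 4.02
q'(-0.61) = -5.43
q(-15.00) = 1841.77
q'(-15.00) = -285.19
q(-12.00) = 1102.12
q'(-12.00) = -209.44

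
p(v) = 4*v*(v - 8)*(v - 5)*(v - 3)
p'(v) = 4*v*(v - 8)*(v - 5) + 4*v*(v - 8)*(v - 3) + 4*v*(v - 5)*(v - 3) + 4*(v - 8)*(v - 5)*(v - 3) = 16*v^3 - 192*v^2 + 632*v - 480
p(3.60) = 53.22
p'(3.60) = 53.38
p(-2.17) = 3272.28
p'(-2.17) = -2919.04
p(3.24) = 26.06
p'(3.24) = 96.34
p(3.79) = 61.01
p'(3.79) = 28.41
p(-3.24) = 7490.02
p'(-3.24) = -5087.41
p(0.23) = -94.45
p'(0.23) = -344.60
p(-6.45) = 40338.97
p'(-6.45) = -16837.46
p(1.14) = -224.59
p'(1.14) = 14.66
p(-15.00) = 496800.00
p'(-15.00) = -107160.00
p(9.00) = 864.00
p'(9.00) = 1320.00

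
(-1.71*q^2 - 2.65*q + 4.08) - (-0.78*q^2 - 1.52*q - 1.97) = -0.93*q^2 - 1.13*q + 6.05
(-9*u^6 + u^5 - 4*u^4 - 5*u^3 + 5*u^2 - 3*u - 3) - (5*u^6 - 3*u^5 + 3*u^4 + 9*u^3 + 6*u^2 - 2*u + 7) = -14*u^6 + 4*u^5 - 7*u^4 - 14*u^3 - u^2 - u - 10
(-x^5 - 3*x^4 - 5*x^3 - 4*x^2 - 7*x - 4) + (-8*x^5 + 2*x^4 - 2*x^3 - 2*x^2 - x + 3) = -9*x^5 - x^4 - 7*x^3 - 6*x^2 - 8*x - 1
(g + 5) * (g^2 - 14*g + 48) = g^3 - 9*g^2 - 22*g + 240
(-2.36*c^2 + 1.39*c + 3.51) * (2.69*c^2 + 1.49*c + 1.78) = -6.3484*c^4 + 0.2227*c^3 + 7.3122*c^2 + 7.7041*c + 6.2478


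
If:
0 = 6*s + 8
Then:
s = -4/3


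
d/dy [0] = 0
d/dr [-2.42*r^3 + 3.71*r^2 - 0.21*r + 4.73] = -7.26*r^2 + 7.42*r - 0.21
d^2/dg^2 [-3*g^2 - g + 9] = -6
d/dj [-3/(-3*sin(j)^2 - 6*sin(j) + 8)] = -18*(sin(j) + 1)*cos(j)/(3*sin(j)^2 + 6*sin(j) - 8)^2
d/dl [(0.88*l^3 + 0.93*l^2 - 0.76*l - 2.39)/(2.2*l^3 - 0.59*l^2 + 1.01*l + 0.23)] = (-2.5652*l^4 + 5.1216*l^3 + 16.8721*l^2 - 2.3924*l + 2.2391)/(4.84*l^6 - 2.596*l^5 + 4.7921*l^4 - 0.1798*l^3 + 0.7487*l^2 + 0.4646*l + 0.0529)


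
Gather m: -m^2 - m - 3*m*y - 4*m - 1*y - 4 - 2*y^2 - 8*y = -m^2 + m*(-3*y - 5) - 2*y^2 - 9*y - 4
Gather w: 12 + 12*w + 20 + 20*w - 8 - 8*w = 24*w + 24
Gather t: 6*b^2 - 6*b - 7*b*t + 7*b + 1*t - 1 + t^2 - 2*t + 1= 6*b^2 + b + t^2 + t*(-7*b - 1)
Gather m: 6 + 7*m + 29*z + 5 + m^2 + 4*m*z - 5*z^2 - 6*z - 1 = m^2 + m*(4*z + 7) - 5*z^2 + 23*z + 10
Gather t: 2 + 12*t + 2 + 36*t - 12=48*t - 8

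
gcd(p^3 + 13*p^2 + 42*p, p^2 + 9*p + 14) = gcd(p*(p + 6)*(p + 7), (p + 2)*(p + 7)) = p + 7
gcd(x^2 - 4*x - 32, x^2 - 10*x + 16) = x - 8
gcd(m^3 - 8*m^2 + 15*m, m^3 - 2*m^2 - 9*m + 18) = m - 3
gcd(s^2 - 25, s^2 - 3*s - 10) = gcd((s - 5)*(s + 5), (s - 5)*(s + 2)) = s - 5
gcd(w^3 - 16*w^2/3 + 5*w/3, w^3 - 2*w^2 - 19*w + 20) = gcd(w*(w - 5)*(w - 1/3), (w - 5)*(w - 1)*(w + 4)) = w - 5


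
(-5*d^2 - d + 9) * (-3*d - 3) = 15*d^3 + 18*d^2 - 24*d - 27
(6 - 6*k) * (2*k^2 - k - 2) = -12*k^3 + 18*k^2 + 6*k - 12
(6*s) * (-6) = -36*s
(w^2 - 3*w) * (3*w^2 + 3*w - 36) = 3*w^4 - 6*w^3 - 45*w^2 + 108*w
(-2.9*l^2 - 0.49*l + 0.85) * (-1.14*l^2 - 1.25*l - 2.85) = 3.306*l^4 + 4.1836*l^3 + 7.9085*l^2 + 0.334*l - 2.4225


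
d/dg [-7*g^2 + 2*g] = 2 - 14*g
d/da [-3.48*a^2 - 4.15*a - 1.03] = -6.96*a - 4.15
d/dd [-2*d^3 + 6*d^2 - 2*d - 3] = -6*d^2 + 12*d - 2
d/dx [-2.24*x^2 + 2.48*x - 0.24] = 2.48 - 4.48*x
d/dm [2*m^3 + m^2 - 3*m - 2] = 6*m^2 + 2*m - 3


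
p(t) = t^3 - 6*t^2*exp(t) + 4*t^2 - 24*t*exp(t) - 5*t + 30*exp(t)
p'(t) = -6*t^2*exp(t) + 3*t^2 - 36*t*exp(t) + 8*t + 6*exp(t) - 5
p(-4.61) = 10.22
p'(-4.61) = 22.32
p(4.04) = -9259.05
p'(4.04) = -13412.56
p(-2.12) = 25.52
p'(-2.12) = -1.83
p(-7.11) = -121.75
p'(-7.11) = 89.74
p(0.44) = 27.04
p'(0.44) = -17.98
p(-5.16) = -5.12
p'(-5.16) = 33.78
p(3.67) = -5366.87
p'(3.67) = -8057.76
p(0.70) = 19.46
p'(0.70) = -42.51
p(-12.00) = -1092.00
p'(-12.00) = 331.00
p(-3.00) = 26.39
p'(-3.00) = 0.99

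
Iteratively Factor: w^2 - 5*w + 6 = (w - 2)*(w - 3)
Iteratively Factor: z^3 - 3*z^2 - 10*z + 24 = (z - 4)*(z^2 + z - 6) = (z - 4)*(z - 2)*(z + 3)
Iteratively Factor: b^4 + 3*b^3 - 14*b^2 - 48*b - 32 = (b + 4)*(b^3 - b^2 - 10*b - 8) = (b - 4)*(b + 4)*(b^2 + 3*b + 2) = (b - 4)*(b + 1)*(b + 4)*(b + 2)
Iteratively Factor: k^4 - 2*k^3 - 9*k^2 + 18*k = (k - 2)*(k^3 - 9*k) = (k - 2)*(k + 3)*(k^2 - 3*k) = k*(k - 2)*(k + 3)*(k - 3)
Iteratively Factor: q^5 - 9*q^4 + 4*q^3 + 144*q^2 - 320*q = (q - 5)*(q^4 - 4*q^3 - 16*q^2 + 64*q) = (q - 5)*(q + 4)*(q^3 - 8*q^2 + 16*q) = q*(q - 5)*(q + 4)*(q^2 - 8*q + 16) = q*(q - 5)*(q - 4)*(q + 4)*(q - 4)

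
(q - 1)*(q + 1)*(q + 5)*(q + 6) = q^4 + 11*q^3 + 29*q^2 - 11*q - 30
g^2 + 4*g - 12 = (g - 2)*(g + 6)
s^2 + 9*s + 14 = (s + 2)*(s + 7)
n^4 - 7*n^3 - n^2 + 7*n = n*(n - 7)*(n - 1)*(n + 1)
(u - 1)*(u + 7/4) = u^2 + 3*u/4 - 7/4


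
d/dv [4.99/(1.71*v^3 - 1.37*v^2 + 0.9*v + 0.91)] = (-25.5987*v^2 + 13.6726*v - 4.491)/(1.71*v^3 - 1.37*v^2 + 0.9*v + 0.91)^2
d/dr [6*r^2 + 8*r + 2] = 12*r + 8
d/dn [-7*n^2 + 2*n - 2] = 2 - 14*n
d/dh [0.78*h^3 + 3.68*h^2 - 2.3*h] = 2.34*h^2 + 7.36*h - 2.3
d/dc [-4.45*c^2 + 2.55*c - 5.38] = 2.55 - 8.9*c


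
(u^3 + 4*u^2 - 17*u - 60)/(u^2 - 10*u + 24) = (u^2 + 8*u + 15)/(u - 6)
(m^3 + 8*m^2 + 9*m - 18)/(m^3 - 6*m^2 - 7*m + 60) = (m^2 + 5*m - 6)/(m^2 - 9*m + 20)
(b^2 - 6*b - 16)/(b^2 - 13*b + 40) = (b + 2)/(b - 5)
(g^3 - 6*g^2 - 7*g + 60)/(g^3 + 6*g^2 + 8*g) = (g^3 - 6*g^2 - 7*g + 60)/(g*(g^2 + 6*g + 8))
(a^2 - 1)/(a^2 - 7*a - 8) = (a - 1)/(a - 8)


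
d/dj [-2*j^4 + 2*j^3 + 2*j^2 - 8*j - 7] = -8*j^3 + 6*j^2 + 4*j - 8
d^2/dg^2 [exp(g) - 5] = exp(g)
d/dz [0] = 0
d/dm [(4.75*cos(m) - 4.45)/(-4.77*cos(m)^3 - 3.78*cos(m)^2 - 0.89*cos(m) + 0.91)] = (-45.315*cos(m)^3 + 45.7245*cos(m)^2 + 33.642*cos(m) - 0.362)*sin(m)/(22.7529*cos(m)^6 + 36.0612*cos(m)^5 + 22.779*cos(m)^4 - 1.953*cos(m)^3 - 6.0875*cos(m)^2 - 1.6198*cos(m) + 0.8281)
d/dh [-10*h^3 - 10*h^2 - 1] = 10*h*(-3*h - 2)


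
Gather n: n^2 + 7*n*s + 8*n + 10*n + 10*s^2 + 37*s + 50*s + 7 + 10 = n^2 + n*(7*s + 18) + 10*s^2 + 87*s + 17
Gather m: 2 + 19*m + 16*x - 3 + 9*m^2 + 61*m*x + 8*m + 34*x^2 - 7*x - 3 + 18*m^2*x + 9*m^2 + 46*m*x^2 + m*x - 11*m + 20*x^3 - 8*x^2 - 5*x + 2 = m^2*(18*x + 18) + m*(46*x^2 + 62*x + 16) + 20*x^3 + 26*x^2 + 4*x - 2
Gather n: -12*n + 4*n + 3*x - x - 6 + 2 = -8*n + 2*x - 4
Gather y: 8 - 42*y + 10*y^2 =10*y^2 - 42*y + 8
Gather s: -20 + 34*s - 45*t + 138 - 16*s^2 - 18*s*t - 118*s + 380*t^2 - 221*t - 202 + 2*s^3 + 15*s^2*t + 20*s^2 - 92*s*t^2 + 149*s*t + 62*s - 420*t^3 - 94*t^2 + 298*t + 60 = 2*s^3 + s^2*(15*t + 4) + s*(-92*t^2 + 131*t - 22) - 420*t^3 + 286*t^2 + 32*t - 24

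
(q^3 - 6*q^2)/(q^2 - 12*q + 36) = q^2/(q - 6)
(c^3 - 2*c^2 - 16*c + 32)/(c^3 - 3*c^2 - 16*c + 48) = (c - 2)/(c - 3)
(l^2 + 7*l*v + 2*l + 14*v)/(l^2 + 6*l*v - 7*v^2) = (-l - 2)/(-l + v)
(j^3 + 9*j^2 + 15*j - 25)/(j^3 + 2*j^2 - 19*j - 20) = (j^2 + 4*j - 5)/(j^2 - 3*j - 4)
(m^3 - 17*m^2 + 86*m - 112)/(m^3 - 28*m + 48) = (m^2 - 15*m + 56)/(m^2 + 2*m - 24)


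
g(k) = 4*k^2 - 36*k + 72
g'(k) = 8*k - 36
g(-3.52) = 248.28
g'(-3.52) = -64.16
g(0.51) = 54.68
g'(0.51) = -31.92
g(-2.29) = 175.42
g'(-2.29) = -54.32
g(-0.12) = 76.38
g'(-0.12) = -36.96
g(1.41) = 29.19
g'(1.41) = -24.72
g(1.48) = 27.48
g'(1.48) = -24.16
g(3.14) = -1.60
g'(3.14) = -10.88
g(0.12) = 67.74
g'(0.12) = -35.04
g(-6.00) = 432.00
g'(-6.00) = -84.00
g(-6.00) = 432.00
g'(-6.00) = -84.00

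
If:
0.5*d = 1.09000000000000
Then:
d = 2.18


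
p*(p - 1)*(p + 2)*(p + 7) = p^4 + 8*p^3 + 5*p^2 - 14*p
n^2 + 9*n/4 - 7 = (n - 7/4)*(n + 4)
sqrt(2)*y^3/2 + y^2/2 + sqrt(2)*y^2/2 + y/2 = y*(y + sqrt(2)/2)*(sqrt(2)*y/2 + sqrt(2)/2)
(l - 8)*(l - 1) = l^2 - 9*l + 8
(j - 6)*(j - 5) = j^2 - 11*j + 30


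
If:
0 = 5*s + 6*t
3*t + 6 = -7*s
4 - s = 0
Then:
No Solution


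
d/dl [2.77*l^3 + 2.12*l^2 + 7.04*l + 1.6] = 8.31*l^2 + 4.24*l + 7.04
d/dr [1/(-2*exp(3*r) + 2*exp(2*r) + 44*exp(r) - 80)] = (3*exp(2*r)/2 - exp(r) - 11)*exp(r)/(exp(3*r) - exp(2*r) - 22*exp(r) + 40)^2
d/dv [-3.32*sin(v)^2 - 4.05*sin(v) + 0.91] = -(6.64*sin(v) + 4.05)*cos(v)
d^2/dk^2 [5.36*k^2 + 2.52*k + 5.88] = 10.7200000000000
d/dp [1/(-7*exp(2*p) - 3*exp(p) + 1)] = (14*exp(p) + 3)*exp(p)/(7*exp(2*p) + 3*exp(p) - 1)^2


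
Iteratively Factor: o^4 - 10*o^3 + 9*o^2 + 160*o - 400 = (o - 5)*(o^3 - 5*o^2 - 16*o + 80) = (o - 5)^2*(o^2 - 16) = (o - 5)^2*(o + 4)*(o - 4)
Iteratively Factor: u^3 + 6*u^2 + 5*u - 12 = (u + 4)*(u^2 + 2*u - 3) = (u - 1)*(u + 4)*(u + 3)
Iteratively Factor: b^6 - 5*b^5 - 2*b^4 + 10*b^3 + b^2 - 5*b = (b - 1)*(b^5 - 4*b^4 - 6*b^3 + 4*b^2 + 5*b) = (b - 5)*(b - 1)*(b^4 + b^3 - b^2 - b) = b*(b - 5)*(b - 1)*(b^3 + b^2 - b - 1) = b*(b - 5)*(b - 1)*(b + 1)*(b^2 - 1) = b*(b - 5)*(b - 1)^2*(b + 1)*(b + 1)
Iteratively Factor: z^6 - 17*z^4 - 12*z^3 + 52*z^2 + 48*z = (z + 3)*(z^5 - 3*z^4 - 8*z^3 + 12*z^2 + 16*z) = z*(z + 3)*(z^4 - 3*z^3 - 8*z^2 + 12*z + 16) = z*(z + 1)*(z + 3)*(z^3 - 4*z^2 - 4*z + 16) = z*(z + 1)*(z + 2)*(z + 3)*(z^2 - 6*z + 8) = z*(z - 2)*(z + 1)*(z + 2)*(z + 3)*(z - 4)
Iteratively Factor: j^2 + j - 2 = (j + 2)*(j - 1)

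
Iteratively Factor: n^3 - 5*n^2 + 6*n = (n)*(n^2 - 5*n + 6) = n*(n - 2)*(n - 3)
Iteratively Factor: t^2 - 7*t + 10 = (t - 2)*(t - 5)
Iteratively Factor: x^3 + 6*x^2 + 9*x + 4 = (x + 4)*(x^2 + 2*x + 1) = (x + 1)*(x + 4)*(x + 1)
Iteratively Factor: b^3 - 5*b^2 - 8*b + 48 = (b + 3)*(b^2 - 8*b + 16) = (b - 4)*(b + 3)*(b - 4)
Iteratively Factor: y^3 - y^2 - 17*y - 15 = (y + 3)*(y^2 - 4*y - 5) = (y - 5)*(y + 3)*(y + 1)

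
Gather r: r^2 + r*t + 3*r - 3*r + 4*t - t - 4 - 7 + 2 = r^2 + r*t + 3*t - 9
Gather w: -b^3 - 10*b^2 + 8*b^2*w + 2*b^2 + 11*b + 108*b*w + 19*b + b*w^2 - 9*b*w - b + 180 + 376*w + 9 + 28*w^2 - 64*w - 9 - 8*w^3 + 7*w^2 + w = -b^3 - 8*b^2 + 29*b - 8*w^3 + w^2*(b + 35) + w*(8*b^2 + 99*b + 313) + 180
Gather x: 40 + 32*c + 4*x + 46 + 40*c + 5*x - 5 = 72*c + 9*x + 81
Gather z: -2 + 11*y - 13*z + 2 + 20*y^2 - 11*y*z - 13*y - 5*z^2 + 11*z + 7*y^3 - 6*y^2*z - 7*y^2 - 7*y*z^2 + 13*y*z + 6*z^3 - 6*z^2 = 7*y^3 + 13*y^2 - 2*y + 6*z^3 + z^2*(-7*y - 11) + z*(-6*y^2 + 2*y - 2)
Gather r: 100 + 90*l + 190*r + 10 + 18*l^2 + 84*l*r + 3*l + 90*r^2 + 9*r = 18*l^2 + 93*l + 90*r^2 + r*(84*l + 199) + 110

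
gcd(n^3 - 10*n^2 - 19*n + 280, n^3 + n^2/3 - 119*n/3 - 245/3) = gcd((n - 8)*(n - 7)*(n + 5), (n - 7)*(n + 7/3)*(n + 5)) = n^2 - 2*n - 35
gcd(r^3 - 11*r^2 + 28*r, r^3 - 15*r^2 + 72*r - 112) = r^2 - 11*r + 28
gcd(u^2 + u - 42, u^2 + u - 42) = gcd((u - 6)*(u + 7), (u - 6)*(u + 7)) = u^2 + u - 42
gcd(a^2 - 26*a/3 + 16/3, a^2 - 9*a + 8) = a - 8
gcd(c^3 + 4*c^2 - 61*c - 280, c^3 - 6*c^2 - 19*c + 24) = c - 8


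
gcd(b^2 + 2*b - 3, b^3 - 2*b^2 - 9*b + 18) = b + 3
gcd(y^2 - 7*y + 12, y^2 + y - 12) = y - 3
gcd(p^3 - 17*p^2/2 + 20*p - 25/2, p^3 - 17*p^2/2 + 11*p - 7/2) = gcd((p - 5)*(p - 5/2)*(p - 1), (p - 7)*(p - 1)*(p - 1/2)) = p - 1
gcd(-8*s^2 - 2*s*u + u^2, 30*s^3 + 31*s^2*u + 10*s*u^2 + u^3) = 2*s + u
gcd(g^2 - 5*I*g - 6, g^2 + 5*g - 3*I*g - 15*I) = g - 3*I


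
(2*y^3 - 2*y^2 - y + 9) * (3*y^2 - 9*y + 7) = 6*y^5 - 24*y^4 + 29*y^3 + 22*y^2 - 88*y + 63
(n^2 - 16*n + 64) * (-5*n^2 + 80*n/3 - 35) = -5*n^4 + 320*n^3/3 - 2345*n^2/3 + 6800*n/3 - 2240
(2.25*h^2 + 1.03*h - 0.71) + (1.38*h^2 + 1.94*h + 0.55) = 3.63*h^2 + 2.97*h - 0.16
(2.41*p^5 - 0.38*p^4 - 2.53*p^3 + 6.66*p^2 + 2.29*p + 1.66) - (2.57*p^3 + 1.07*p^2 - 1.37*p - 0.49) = 2.41*p^5 - 0.38*p^4 - 5.1*p^3 + 5.59*p^2 + 3.66*p + 2.15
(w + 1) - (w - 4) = 5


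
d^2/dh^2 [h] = 0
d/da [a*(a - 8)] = 2*a - 8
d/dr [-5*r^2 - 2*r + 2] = -10*r - 2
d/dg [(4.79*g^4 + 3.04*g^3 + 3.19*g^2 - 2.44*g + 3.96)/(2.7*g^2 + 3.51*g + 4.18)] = (25.866*g^5 + 58.6467*g^4 + 101.4296*g^3 + 55.9065*g^2 + 5.2844*g - 24.0988)/(7.29*g^4 + 18.954*g^3 + 34.8921*g^2 + 29.3436*g + 17.4724)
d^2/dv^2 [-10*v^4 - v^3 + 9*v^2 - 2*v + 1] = -120*v^2 - 6*v + 18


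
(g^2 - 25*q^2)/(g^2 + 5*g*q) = (g - 5*q)/g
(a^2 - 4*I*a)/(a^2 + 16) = a/(a + 4*I)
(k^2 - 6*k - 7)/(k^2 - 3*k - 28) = (k + 1)/(k + 4)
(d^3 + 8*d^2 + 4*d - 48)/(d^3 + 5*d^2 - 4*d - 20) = (d^2 + 10*d + 24)/(d^2 + 7*d + 10)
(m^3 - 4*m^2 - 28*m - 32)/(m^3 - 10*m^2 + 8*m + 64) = (m + 2)/(m - 4)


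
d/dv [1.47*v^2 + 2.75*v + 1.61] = 2.94*v + 2.75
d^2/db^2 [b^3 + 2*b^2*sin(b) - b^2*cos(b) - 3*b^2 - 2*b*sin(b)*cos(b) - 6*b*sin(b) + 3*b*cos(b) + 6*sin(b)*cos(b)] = -2*b^2*sin(b) + b^2*cos(b) + 10*b*sin(b) + 4*b*sin(2*b) + 5*b*cos(b) + 6*b - 2*sin(b) - 12*sin(2*b) - 14*cos(b) - 4*cos(2*b) - 6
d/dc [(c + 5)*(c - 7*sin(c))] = c - (c + 5)*(7*cos(c) - 1) - 7*sin(c)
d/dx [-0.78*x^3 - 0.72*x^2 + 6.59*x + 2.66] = -2.34*x^2 - 1.44*x + 6.59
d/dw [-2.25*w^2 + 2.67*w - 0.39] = 2.67 - 4.5*w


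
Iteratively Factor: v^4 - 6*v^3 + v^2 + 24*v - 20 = (v + 2)*(v^3 - 8*v^2 + 17*v - 10) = (v - 5)*(v + 2)*(v^2 - 3*v + 2) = (v - 5)*(v - 2)*(v + 2)*(v - 1)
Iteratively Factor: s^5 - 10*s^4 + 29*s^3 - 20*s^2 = (s)*(s^4 - 10*s^3 + 29*s^2 - 20*s) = s*(s - 5)*(s^3 - 5*s^2 + 4*s) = s*(s - 5)*(s - 4)*(s^2 - s) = s^2*(s - 5)*(s - 4)*(s - 1)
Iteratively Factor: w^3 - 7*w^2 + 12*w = (w)*(w^2 - 7*w + 12) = w*(w - 4)*(w - 3)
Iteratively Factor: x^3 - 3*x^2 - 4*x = (x + 1)*(x^2 - 4*x) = x*(x + 1)*(x - 4)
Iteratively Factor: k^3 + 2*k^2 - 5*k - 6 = (k + 1)*(k^2 + k - 6) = (k + 1)*(k + 3)*(k - 2)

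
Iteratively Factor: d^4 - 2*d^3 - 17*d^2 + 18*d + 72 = (d + 2)*(d^3 - 4*d^2 - 9*d + 36) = (d - 4)*(d + 2)*(d^2 - 9) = (d - 4)*(d - 3)*(d + 2)*(d + 3)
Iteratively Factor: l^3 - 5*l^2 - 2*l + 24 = (l - 4)*(l^2 - l - 6) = (l - 4)*(l - 3)*(l + 2)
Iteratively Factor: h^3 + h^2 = (h + 1)*(h^2) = h*(h + 1)*(h)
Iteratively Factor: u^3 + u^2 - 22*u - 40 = (u + 2)*(u^2 - u - 20) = (u + 2)*(u + 4)*(u - 5)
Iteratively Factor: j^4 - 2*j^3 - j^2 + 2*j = (j - 2)*(j^3 - j) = (j - 2)*(j + 1)*(j^2 - j) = j*(j - 2)*(j + 1)*(j - 1)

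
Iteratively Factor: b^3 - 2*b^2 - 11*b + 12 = (b - 4)*(b^2 + 2*b - 3) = (b - 4)*(b + 3)*(b - 1)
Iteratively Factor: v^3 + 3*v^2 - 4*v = (v + 4)*(v^2 - v) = v*(v + 4)*(v - 1)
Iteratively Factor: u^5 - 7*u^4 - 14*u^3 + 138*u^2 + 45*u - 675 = (u - 3)*(u^4 - 4*u^3 - 26*u^2 + 60*u + 225) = (u - 3)*(u + 3)*(u^3 - 7*u^2 - 5*u + 75) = (u - 5)*(u - 3)*(u + 3)*(u^2 - 2*u - 15) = (u - 5)^2*(u - 3)*(u + 3)*(u + 3)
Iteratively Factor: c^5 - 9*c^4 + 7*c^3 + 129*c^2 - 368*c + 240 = (c + 4)*(c^4 - 13*c^3 + 59*c^2 - 107*c + 60) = (c - 3)*(c + 4)*(c^3 - 10*c^2 + 29*c - 20) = (c - 4)*(c - 3)*(c + 4)*(c^2 - 6*c + 5) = (c - 4)*(c - 3)*(c - 1)*(c + 4)*(c - 5)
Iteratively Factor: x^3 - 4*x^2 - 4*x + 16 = (x + 2)*(x^2 - 6*x + 8) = (x - 4)*(x + 2)*(x - 2)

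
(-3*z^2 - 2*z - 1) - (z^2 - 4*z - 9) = -4*z^2 + 2*z + 8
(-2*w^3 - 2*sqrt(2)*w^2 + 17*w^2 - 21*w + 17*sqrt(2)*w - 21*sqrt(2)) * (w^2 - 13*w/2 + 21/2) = -2*w^5 - 2*sqrt(2)*w^4 + 30*w^4 - 305*w^3/2 + 30*sqrt(2)*w^3 - 305*sqrt(2)*w^2/2 + 315*w^2 - 441*w/2 + 315*sqrt(2)*w - 441*sqrt(2)/2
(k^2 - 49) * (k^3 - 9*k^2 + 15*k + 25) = k^5 - 9*k^4 - 34*k^3 + 466*k^2 - 735*k - 1225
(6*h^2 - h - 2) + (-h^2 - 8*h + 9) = 5*h^2 - 9*h + 7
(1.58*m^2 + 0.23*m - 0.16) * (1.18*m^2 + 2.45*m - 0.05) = 1.8644*m^4 + 4.1424*m^3 + 0.2957*m^2 - 0.4035*m + 0.008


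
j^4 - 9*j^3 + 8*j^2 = j^2*(j - 8)*(j - 1)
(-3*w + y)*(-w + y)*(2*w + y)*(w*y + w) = 6*w^4*y + 6*w^4 - 5*w^3*y^2 - 5*w^3*y - 2*w^2*y^3 - 2*w^2*y^2 + w*y^4 + w*y^3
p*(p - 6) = p^2 - 6*p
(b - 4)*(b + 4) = b^2 - 16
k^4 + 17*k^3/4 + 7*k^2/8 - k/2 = k*(k - 1/4)*(k + 1/2)*(k + 4)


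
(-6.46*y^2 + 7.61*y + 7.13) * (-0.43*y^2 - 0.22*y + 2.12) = 2.7778*y^4 - 1.8511*y^3 - 18.4353*y^2 + 14.5646*y + 15.1156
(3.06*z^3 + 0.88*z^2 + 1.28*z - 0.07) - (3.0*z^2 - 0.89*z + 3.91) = 3.06*z^3 - 2.12*z^2 + 2.17*z - 3.98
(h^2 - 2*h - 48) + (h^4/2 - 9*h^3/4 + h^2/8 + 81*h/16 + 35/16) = h^4/2 - 9*h^3/4 + 9*h^2/8 + 49*h/16 - 733/16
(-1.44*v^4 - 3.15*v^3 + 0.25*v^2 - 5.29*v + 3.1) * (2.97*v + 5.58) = -4.2768*v^5 - 17.3907*v^4 - 16.8345*v^3 - 14.3163*v^2 - 20.3112*v + 17.298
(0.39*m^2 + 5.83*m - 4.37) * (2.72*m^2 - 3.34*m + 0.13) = 1.0608*m^4 + 14.555*m^3 - 31.3079*m^2 + 15.3537*m - 0.5681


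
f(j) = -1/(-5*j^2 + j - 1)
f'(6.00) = 0.00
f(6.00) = 0.01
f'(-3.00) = 0.01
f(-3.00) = 0.02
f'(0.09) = 0.11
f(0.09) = 1.05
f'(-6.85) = 0.00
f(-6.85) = 0.00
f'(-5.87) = 0.00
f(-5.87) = 0.01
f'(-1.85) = 0.05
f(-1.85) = 0.05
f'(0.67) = -0.86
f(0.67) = 0.39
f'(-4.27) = 0.00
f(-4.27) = 0.01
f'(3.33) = -0.01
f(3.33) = 0.02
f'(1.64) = -0.09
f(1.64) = 0.08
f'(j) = -(10*j - 1)/(-5*j^2 + j - 1)^2 = (1 - 10*j)/(5*j^2 - j + 1)^2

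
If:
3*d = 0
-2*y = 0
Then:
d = 0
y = 0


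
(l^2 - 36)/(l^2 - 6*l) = (l + 6)/l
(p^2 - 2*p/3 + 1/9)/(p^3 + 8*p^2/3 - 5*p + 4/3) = (p - 1/3)/(p^2 + 3*p - 4)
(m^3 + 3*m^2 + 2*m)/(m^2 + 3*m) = (m^2 + 3*m + 2)/(m + 3)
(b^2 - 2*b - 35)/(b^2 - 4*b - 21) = (b + 5)/(b + 3)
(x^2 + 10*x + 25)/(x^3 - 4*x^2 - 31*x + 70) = (x + 5)/(x^2 - 9*x + 14)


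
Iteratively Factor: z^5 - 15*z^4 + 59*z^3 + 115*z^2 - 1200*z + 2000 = (z - 5)*(z^4 - 10*z^3 + 9*z^2 + 160*z - 400) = (z - 5)^2*(z^3 - 5*z^2 - 16*z + 80) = (z - 5)^2*(z + 4)*(z^2 - 9*z + 20) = (z - 5)^3*(z + 4)*(z - 4)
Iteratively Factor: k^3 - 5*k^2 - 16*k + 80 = (k + 4)*(k^2 - 9*k + 20) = (k - 4)*(k + 4)*(k - 5)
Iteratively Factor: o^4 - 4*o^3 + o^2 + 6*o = (o - 2)*(o^3 - 2*o^2 - 3*o) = (o - 2)*(o + 1)*(o^2 - 3*o) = (o - 3)*(o - 2)*(o + 1)*(o)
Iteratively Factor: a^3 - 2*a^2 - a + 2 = (a + 1)*(a^2 - 3*a + 2) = (a - 2)*(a + 1)*(a - 1)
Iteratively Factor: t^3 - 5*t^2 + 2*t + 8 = (t - 2)*(t^2 - 3*t - 4) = (t - 4)*(t - 2)*(t + 1)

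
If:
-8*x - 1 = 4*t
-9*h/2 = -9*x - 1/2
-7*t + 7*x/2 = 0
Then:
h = -4/45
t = -1/20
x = -1/10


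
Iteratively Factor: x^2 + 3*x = (x + 3)*(x)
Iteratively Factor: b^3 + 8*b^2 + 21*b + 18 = (b + 3)*(b^2 + 5*b + 6) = (b + 2)*(b + 3)*(b + 3)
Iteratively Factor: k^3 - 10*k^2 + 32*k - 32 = (k - 4)*(k^2 - 6*k + 8) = (k - 4)*(k - 2)*(k - 4)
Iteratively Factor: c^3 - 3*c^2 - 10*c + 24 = (c + 3)*(c^2 - 6*c + 8) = (c - 4)*(c + 3)*(c - 2)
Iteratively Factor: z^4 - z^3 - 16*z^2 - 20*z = (z)*(z^3 - z^2 - 16*z - 20) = z*(z + 2)*(z^2 - 3*z - 10) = z*(z + 2)^2*(z - 5)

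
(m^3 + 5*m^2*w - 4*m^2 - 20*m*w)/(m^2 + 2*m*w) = (m^2 + 5*m*w - 4*m - 20*w)/(m + 2*w)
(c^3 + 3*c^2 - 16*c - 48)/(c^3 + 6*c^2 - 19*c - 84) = (c + 4)/(c + 7)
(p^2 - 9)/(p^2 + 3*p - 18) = (p + 3)/(p + 6)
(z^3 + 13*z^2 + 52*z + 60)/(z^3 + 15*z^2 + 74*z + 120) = (z + 2)/(z + 4)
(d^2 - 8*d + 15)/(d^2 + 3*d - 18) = (d - 5)/(d + 6)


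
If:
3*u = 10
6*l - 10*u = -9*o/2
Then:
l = 50/9 - 3*o/4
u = 10/3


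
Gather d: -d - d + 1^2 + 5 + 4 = 10 - 2*d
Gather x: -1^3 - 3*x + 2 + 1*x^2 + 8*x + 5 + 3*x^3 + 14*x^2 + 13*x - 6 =3*x^3 + 15*x^2 + 18*x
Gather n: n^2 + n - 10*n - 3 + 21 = n^2 - 9*n + 18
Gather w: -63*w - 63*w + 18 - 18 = -126*w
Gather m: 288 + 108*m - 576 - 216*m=-108*m - 288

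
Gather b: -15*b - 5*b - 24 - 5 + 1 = -20*b - 28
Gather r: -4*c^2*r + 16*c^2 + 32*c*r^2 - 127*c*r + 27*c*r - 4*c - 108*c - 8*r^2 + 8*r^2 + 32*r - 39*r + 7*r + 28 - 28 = 16*c^2 + 32*c*r^2 - 112*c + r*(-4*c^2 - 100*c)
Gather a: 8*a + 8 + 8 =8*a + 16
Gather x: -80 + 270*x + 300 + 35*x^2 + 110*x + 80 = 35*x^2 + 380*x + 300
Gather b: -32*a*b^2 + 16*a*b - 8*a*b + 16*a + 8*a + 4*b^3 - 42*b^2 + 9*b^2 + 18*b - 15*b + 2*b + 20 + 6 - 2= 24*a + 4*b^3 + b^2*(-32*a - 33) + b*(8*a + 5) + 24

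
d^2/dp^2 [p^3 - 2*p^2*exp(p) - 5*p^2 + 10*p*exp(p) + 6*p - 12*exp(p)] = -2*p^2*exp(p) + 2*p*exp(p) + 6*p + 4*exp(p) - 10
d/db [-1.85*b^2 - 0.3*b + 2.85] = -3.7*b - 0.3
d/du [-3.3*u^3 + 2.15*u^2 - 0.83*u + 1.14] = -9.9*u^2 + 4.3*u - 0.83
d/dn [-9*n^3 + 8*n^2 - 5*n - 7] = -27*n^2 + 16*n - 5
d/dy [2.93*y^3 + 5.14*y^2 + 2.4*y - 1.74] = 8.79*y^2 + 10.28*y + 2.4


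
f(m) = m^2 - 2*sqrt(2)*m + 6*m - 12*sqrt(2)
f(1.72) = -8.56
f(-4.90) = -8.50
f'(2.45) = 8.07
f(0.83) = -13.65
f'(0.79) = 4.75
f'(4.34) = 11.85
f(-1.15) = -19.30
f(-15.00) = 160.46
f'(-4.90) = -6.63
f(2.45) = -3.20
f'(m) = 2*m - 2*sqrt(2) + 6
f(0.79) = -13.84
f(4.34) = 15.63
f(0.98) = -12.90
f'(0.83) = 4.83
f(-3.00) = -17.49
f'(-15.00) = -26.83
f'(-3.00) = -2.83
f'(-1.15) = 0.87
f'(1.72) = 6.61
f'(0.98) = 5.13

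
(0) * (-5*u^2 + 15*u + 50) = 0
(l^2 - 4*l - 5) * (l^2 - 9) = l^4 - 4*l^3 - 14*l^2 + 36*l + 45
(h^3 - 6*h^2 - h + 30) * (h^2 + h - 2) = h^5 - 5*h^4 - 9*h^3 + 41*h^2 + 32*h - 60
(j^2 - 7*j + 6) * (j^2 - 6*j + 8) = j^4 - 13*j^3 + 56*j^2 - 92*j + 48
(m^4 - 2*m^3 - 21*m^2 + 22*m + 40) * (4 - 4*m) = -4*m^5 + 12*m^4 + 76*m^3 - 172*m^2 - 72*m + 160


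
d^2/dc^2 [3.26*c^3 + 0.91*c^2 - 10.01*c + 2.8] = 19.56*c + 1.82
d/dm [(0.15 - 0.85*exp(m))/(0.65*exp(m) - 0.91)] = 0.676*exp(m)/(0.65*exp(m) - 0.91)^2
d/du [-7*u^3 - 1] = -21*u^2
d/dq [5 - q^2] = -2*q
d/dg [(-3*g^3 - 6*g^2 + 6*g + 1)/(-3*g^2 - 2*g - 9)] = (9*g^4 + 12*g^3 + 111*g^2 + 114*g - 52)/(9*g^4 + 12*g^3 + 58*g^2 + 36*g + 81)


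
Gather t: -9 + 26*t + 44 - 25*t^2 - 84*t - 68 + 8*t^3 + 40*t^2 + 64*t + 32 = 8*t^3 + 15*t^2 + 6*t - 1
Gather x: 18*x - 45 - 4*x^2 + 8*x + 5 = -4*x^2 + 26*x - 40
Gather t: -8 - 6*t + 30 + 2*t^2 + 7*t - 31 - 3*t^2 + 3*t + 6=-t^2 + 4*t - 3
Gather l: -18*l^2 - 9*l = -18*l^2 - 9*l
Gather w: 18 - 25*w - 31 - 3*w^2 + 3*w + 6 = -3*w^2 - 22*w - 7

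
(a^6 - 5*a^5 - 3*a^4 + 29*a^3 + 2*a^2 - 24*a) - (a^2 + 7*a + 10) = a^6 - 5*a^5 - 3*a^4 + 29*a^3 + a^2 - 31*a - 10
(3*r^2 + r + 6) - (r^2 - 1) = 2*r^2 + r + 7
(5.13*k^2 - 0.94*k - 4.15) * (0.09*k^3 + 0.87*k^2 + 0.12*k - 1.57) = 0.4617*k^5 + 4.3785*k^4 - 0.5757*k^3 - 11.7774*k^2 + 0.9778*k + 6.5155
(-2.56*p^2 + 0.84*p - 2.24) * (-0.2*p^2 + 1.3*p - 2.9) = 0.512*p^4 - 3.496*p^3 + 8.964*p^2 - 5.348*p + 6.496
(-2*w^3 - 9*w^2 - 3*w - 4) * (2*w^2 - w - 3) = -4*w^5 - 16*w^4 + 9*w^3 + 22*w^2 + 13*w + 12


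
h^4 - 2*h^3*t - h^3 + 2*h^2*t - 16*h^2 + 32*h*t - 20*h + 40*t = (h - 5)*(h + 2)^2*(h - 2*t)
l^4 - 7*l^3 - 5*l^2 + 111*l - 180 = (l - 5)*(l - 3)^2*(l + 4)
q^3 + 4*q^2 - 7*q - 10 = (q - 2)*(q + 1)*(q + 5)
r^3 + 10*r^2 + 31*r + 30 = (r + 2)*(r + 3)*(r + 5)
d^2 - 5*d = d*(d - 5)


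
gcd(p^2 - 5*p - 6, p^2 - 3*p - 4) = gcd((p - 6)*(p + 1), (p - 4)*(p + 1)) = p + 1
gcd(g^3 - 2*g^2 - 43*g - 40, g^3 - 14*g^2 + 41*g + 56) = g^2 - 7*g - 8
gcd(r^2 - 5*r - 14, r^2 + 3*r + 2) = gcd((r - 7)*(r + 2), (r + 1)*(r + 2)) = r + 2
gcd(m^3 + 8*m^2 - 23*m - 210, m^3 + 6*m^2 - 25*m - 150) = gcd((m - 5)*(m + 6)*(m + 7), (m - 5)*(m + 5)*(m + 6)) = m^2 + m - 30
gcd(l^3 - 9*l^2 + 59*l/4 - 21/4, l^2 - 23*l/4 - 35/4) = l - 7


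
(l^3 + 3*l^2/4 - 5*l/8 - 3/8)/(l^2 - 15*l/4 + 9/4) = (2*l^2 + 3*l + 1)/(2*(l - 3))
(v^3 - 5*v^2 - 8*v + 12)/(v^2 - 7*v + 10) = (v^3 - 5*v^2 - 8*v + 12)/(v^2 - 7*v + 10)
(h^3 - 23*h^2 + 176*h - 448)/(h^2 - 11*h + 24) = (h^2 - 15*h + 56)/(h - 3)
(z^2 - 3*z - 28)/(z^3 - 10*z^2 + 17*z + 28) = (z + 4)/(z^2 - 3*z - 4)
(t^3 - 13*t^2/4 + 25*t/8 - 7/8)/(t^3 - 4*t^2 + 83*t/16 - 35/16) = 2*(2*t - 1)/(4*t - 5)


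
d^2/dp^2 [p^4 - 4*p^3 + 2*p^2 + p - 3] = 12*p^2 - 24*p + 4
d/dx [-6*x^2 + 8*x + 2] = 8 - 12*x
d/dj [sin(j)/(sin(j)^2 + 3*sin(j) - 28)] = (cos(j)^2 - 29)*cos(j)/((sin(j) - 4)^2*(sin(j) + 7)^2)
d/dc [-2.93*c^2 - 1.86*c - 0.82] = -5.86*c - 1.86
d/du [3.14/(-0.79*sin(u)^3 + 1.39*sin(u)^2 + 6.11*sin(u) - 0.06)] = (7.4418*sin(u)^2 - 8.7292*sin(u) - 19.1854)*cos(u)/(0.79*sin(u)^3 - 1.39*sin(u)^2 - 6.11*sin(u) + 0.06)^2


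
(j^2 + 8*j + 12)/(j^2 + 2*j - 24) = (j + 2)/(j - 4)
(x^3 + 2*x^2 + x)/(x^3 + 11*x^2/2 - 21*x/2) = 2*(x^2 + 2*x + 1)/(2*x^2 + 11*x - 21)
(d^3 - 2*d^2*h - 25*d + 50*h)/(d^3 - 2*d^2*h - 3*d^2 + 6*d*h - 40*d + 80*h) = (d - 5)/(d - 8)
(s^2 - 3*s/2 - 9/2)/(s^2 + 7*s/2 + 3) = (s - 3)/(s + 2)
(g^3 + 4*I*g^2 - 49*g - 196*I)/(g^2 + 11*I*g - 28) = (g^2 - 49)/(g + 7*I)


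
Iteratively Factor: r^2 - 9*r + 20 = (r - 4)*(r - 5)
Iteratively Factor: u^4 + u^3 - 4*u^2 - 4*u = (u + 2)*(u^3 - u^2 - 2*u) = (u + 1)*(u + 2)*(u^2 - 2*u) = (u - 2)*(u + 1)*(u + 2)*(u)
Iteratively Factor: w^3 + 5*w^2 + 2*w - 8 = (w + 2)*(w^2 + 3*w - 4) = (w - 1)*(w + 2)*(w + 4)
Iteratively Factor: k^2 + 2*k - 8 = (k - 2)*(k + 4)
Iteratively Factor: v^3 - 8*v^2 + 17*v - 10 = (v - 1)*(v^2 - 7*v + 10) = (v - 2)*(v - 1)*(v - 5)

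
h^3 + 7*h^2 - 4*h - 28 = (h - 2)*(h + 2)*(h + 7)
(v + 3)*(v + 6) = v^2 + 9*v + 18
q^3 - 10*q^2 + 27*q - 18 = (q - 6)*(q - 3)*(q - 1)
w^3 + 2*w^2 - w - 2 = (w - 1)*(w + 1)*(w + 2)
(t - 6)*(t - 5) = t^2 - 11*t + 30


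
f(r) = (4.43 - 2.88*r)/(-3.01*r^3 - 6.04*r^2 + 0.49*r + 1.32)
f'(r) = (4.43 - 2.88*r)*(9.03*r^2 + 12.08*r - 0.49)/(-3.01*r^3 - 6.04*r^2 + 0.49*r + 1.32)^2 - 2.88/(-3.01*r^3 - 6.04*r^2 + 0.49*r + 1.32) = (-17.3376*r^3 + 22.6077*r^2 + 53.5144*r - 5.9723)/(9.0601*r^6 + 36.3608*r^5 + 33.5318*r^4 - 13.8656*r^3 - 15.7055*r^2 + 1.2936*r + 1.7424)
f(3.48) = 0.03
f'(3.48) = -0.01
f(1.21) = -0.08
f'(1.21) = 0.41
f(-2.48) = 1.30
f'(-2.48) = 3.37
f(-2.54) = 1.13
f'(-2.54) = 2.65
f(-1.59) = -3.43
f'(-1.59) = 5.18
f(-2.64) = 0.90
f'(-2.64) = 1.86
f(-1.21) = -2.84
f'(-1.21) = -0.89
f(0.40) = 9.18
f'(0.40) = 140.80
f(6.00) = 0.01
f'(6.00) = -0.00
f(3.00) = 0.03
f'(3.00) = -0.01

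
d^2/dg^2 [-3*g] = 0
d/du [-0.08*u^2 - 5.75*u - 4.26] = -0.16*u - 5.75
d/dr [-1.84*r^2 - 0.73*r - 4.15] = -3.68*r - 0.73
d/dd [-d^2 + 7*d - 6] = 7 - 2*d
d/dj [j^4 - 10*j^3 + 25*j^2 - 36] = 2*j*(2*j^2 - 15*j + 25)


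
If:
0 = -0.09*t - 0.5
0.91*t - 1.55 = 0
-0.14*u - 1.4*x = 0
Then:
No Solution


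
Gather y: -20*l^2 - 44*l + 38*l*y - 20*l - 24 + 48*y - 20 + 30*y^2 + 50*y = -20*l^2 - 64*l + 30*y^2 + y*(38*l + 98) - 44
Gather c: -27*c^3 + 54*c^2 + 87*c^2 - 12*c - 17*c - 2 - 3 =-27*c^3 + 141*c^2 - 29*c - 5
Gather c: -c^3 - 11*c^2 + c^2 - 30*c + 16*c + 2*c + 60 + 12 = -c^3 - 10*c^2 - 12*c + 72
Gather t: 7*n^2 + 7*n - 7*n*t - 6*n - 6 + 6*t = 7*n^2 + n + t*(6 - 7*n) - 6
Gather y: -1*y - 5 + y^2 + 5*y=y^2 + 4*y - 5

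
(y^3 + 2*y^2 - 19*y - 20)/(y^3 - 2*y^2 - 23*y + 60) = (y + 1)/(y - 3)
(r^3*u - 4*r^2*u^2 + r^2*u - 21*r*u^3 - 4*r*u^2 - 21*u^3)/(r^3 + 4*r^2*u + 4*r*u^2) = u*(r^3 - 4*r^2*u + r^2 - 21*r*u^2 - 4*r*u - 21*u^2)/(r*(r^2 + 4*r*u + 4*u^2))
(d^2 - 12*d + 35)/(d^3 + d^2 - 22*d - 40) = (d - 7)/(d^2 + 6*d + 8)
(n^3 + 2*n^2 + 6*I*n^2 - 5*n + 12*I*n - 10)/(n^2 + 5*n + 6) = (n^2 + 6*I*n - 5)/(n + 3)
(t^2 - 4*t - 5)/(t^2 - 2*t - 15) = (t + 1)/(t + 3)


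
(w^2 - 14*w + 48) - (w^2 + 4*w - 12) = 60 - 18*w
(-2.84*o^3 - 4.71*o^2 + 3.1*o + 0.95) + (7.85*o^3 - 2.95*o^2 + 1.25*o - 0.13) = 5.01*o^3 - 7.66*o^2 + 4.35*o + 0.82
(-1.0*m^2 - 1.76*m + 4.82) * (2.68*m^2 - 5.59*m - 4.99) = -2.68*m^4 + 0.8732*m^3 + 27.746*m^2 - 18.1614*m - 24.0518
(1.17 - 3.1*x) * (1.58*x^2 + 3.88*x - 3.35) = -4.898*x^3 - 10.1794*x^2 + 14.9246*x - 3.9195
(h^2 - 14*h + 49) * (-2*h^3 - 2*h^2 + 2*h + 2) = -2*h^5 + 26*h^4 - 68*h^3 - 124*h^2 + 70*h + 98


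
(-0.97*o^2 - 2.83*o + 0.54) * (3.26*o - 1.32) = -3.1622*o^3 - 7.9454*o^2 + 5.496*o - 0.7128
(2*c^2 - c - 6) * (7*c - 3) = 14*c^3 - 13*c^2 - 39*c + 18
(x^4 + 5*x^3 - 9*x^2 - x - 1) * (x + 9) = x^5 + 14*x^4 + 36*x^3 - 82*x^2 - 10*x - 9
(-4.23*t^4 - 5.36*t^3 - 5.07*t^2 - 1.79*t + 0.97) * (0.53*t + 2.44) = -2.2419*t^5 - 13.162*t^4 - 15.7655*t^3 - 13.3195*t^2 - 3.8535*t + 2.3668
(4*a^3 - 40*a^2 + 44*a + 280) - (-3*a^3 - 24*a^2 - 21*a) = 7*a^3 - 16*a^2 + 65*a + 280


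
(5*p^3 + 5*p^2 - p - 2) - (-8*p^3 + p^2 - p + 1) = 13*p^3 + 4*p^2 - 3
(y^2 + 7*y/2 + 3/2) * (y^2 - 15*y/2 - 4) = y^4 - 4*y^3 - 115*y^2/4 - 101*y/4 - 6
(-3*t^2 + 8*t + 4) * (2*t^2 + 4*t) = -6*t^4 + 4*t^3 + 40*t^2 + 16*t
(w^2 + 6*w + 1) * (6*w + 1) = 6*w^3 + 37*w^2 + 12*w + 1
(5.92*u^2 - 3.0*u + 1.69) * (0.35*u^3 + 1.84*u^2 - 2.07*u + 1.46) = 2.072*u^5 + 9.8428*u^4 - 17.1829*u^3 + 17.9628*u^2 - 7.8783*u + 2.4674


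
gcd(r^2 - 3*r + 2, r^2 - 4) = r - 2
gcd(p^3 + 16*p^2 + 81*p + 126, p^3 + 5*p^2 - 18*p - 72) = p^2 + 9*p + 18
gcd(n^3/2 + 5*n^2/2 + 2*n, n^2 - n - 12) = 1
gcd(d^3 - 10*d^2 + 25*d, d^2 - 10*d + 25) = d^2 - 10*d + 25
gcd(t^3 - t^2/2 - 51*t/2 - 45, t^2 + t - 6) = t + 3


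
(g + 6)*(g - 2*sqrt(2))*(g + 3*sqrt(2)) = g^3 + sqrt(2)*g^2 + 6*g^2 - 12*g + 6*sqrt(2)*g - 72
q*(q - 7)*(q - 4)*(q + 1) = q^4 - 10*q^3 + 17*q^2 + 28*q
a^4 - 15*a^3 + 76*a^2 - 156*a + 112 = (a - 7)*(a - 4)*(a - 2)^2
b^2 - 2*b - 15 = (b - 5)*(b + 3)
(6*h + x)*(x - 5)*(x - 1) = 6*h*x^2 - 36*h*x + 30*h + x^3 - 6*x^2 + 5*x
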